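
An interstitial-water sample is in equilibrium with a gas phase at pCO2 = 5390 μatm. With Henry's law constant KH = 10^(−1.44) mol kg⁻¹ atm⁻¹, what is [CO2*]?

[CO2*] = 196 μmol/kg

KH = 10^(−1.44) = 3.631×10^-2 mol kg⁻¹ atm⁻¹
[CO2*] = KH · pCO2 = 3.631×10^-2 × 5390×10^-6 atm = 1.96×10^-4 mol/kg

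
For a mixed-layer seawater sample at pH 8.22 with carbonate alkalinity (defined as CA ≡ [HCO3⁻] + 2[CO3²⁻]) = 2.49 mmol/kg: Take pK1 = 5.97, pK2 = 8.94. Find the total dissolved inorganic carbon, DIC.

DIC = 2.16 mmol/kg

CA = [HCO3⁻] + 2[CO3²⁻] = (α₁ + 2α₂)·DIC
At pH 8.22: [H⁺]/K1 = 10^-2.25 = 0.0056234, K2/[H⁺] = 10^-0.72 = 0.19055
α₁ = 1/(1 + 0.0056234 + 0.19055) = 1/1.1962 = 0.8360; α₂ = α₁·K2/[H⁺] = 0.1593
α₁ + 2α₂ = 1.1546
DIC = CA / (α₁ + 2α₂) = 2.49 / 1.1546 = 2.16 mmol/kg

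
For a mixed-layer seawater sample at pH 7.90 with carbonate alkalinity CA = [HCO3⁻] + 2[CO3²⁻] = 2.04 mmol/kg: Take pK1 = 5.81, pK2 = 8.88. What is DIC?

DIC = 1.88 mmol/kg

CA = [HCO3⁻] + 2[CO3²⁻] = (α₁ + 2α₂)·DIC
At pH 7.90: [H⁺]/K1 = 10^-2.09 = 0.0081283, K2/[H⁺] = 10^-0.98 = 0.10471
α₁ = 1/(1 + 0.0081283 + 0.10471) = 1/1.1128 = 0.8986; α₂ = α₁·K2/[H⁺] = 0.09410
α₁ + 2α₂ = 1.0868
DIC = CA / (α₁ + 2α₂) = 2.04 / 1.0868 = 1.88 mmol/kg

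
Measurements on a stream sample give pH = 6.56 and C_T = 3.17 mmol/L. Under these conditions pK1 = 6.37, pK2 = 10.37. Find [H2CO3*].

α₀ = 1 / (1 + K1/[H⁺] + K1K2/[H⁺]²) = 1 / (1 + 10^+0.19 + 10^-3.62)
   = 1 / (1 + 1.5488 + 0.00023988) = 1/2.5491 = 0.3923
[CO2*] = α₀ × DIC = 0.3923 × 3.17 = 1.24 mmol/L

[CO2*] = 1.24 mmol/L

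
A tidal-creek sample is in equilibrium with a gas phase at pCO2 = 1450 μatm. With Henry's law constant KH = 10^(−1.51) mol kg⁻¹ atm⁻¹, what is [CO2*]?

KH = 10^(−1.51) = 3.090×10^-2 mol kg⁻¹ atm⁻¹
[CO2*] = KH · pCO2 = 3.090×10^-2 × 1450×10^-6 atm = 4.48×10^-5 mol/kg

[CO2*] = 44.8 μmol/kg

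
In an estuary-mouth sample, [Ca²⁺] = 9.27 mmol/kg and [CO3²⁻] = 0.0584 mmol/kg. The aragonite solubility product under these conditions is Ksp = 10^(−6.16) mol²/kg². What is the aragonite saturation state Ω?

Ksp = 10^(−6.16) = 6.918×10^-7
Ω = [Ca²⁺][CO3²⁻]/Ksp = (9.27×10^-3)(0.0584×10^-3) / 6.918×10^-7 = 0.783

Ω = 0.783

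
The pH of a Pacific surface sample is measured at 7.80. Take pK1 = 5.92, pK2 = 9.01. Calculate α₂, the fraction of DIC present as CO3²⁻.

α₂ = 0.0574

α₂ = 1 / (1 + [H⁺]/K2 + [H⁺]²/(K1K2)) = 1 / (1 + 10^+1.21 + 10^-0.67)
   = 1 / (1 + 16.218 + 0.21380) = 1/17.432 = 0.05737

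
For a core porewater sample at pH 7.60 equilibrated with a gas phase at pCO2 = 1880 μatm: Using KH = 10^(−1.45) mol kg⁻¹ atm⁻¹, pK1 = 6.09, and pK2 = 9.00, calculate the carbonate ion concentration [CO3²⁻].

[CO3²⁻] = 0.0859 mmol/kg

[CO2*] = KH · pCO2 = 10^(−1.45) × 1880×10^-6 = 6.670×10^-5 mol/kg
α₀ = 1/(1 + K1/[H⁺] + K1K2/[H⁺]²) = 1/(1 + 10^+1.51 + 10^+0.11) = 0.02886
DIC = [CO2*]/α₀ = 6.670×10^-5 / 0.02886 = 2.311 mmol/kg
[CO3²⁻] = α₂·DIC; α₂ = 0.03718, so [CO3²⁻] = 0.03718 × 2.311 = 0.0859 mmol/kg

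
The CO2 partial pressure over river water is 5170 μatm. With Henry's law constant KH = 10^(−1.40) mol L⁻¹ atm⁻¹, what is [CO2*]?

[CO2*] = 206 μmol/L

KH = 10^(−1.40) = 3.981×10^-2 mol L⁻¹ atm⁻¹
[CO2*] = KH · pCO2 = 3.981×10^-2 × 5170×10^-6 atm = 2.06×10^-4 mol/L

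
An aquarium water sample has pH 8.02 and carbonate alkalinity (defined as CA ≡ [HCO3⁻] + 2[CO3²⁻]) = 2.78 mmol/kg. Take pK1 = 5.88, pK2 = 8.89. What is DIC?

DIC = 2.50 mmol/kg

CA = [HCO3⁻] + 2[CO3²⁻] = (α₁ + 2α₂)·DIC
At pH 8.02: [H⁺]/K1 = 10^-2.14 = 0.0072444, K2/[H⁺] = 10^-0.87 = 0.13490
α₁ = 1/(1 + 0.0072444 + 0.13490) = 1/1.1421 = 0.8755; α₂ = α₁·K2/[H⁺] = 0.1181
α₁ + 2α₂ = 1.1118
DIC = CA / (α₁ + 2α₂) = 2.78 / 1.1118 = 2.50 mmol/kg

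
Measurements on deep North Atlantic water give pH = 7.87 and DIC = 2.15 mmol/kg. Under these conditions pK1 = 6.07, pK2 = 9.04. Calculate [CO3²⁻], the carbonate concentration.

α₂ = 1 / (1 + [H⁺]/K2 + [H⁺]²/(K1K2)) = 1 / (1 + 10^+1.17 + 10^-0.63)
   = 1 / (1 + 14.791 + 0.23442) = 1/16.026 = 0.06240
[CO3²⁻] = α₂ × DIC = 0.06240 × 2.15 = 0.134 mmol/kg

[CO3²⁻] = 0.134 mmol/kg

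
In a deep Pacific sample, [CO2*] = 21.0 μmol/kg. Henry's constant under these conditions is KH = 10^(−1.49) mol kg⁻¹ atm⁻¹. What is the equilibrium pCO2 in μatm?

KH = 10^(−1.49) = 3.236×10^-2 mol kg⁻¹ atm⁻¹
pCO2 = [CO2*]/KH = 21.0×10^-6 / 3.236×10^-2 = 6.49×10^-4 atm = 649 μatm

pCO2 = 649 μatm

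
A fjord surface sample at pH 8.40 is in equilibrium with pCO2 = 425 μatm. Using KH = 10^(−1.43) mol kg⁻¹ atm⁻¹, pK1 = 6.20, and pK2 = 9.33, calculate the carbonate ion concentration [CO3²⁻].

[CO2*] = KH · pCO2 = 10^(−1.43) × 425×10^-6 = 1.579×10^-5 mol/kg
α₀ = 1/(1 + K1/[H⁺] + K1K2/[H⁺]²) = 1/(1 + 10^+2.20 + 10^+1.27) = 0.005615
DIC = [CO2*]/α₀ = 1.579×10^-5 / 0.005615 = 2.812 mmol/kg
[CO3²⁻] = α₂·DIC; α₂ = 0.1045, so [CO3²⁻] = 0.1045 × 2.812 = 0.294 mmol/kg

[CO3²⁻] = 0.294 mmol/kg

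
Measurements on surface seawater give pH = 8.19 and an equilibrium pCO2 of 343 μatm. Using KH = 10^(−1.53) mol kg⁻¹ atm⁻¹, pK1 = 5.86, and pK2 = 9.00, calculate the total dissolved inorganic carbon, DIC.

[CO2*] = KH · pCO2 = 10^(−1.53) × 343×10^-6 = 1.012×10^-5 mol/kg
α₀ = 1/(1 + K1/[H⁺] + K1K2/[H⁺]²) = 1/(1 + 10^+2.33 + 10^+1.52) = 0.004034
DIC = [CO2*]/α₀ = 1.012×10^-5 / 0.004034 = 2.51 mmol/kg

DIC = 2.51 mmol/kg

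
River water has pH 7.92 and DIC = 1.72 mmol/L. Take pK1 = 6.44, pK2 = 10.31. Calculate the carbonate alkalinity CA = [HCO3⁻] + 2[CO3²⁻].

CA = [HCO3⁻] + 2[CO3²⁻] = (α₁ + 2α₂)·DIC
At pH 7.92: [H⁺]/K1 = 10^-1.48 = 0.033113, K2/[H⁺] = 10^-2.39 = 0.0040738
α₁ = 1/(1 + 0.033113 + 0.0040738) = 1/1.0372 = 0.9641; α₂ = α₁·K2/[H⁺] = 0.003928
α₁ + 2α₂ = 0.9720
CA = 0.9720 × 1.72 = 1.67 mmol/L

CA = 1.67 mmol/L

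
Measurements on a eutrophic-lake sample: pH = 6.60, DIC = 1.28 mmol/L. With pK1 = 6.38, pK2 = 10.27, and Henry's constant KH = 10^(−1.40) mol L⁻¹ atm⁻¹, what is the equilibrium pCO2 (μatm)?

pCO2 = 1.21×10^4 μatm

α₀ = 1 / (1 + K1/[H⁺] + K1K2/[H⁺]²) = 1 / (1 + 10^+0.22 + 10^-3.45)
   = 1 / (1 + 1.6596 + 0.00035481) = 1/2.6599 = 0.3759
[CO2*] = α₀ × DIC = 0.3759 × 1.28 = 0.4812 mmol/L
pCO2 = [CO2*]/KH = 4.812×10^-4 / 3.981×10^-2 = 1.21×10^4 μatm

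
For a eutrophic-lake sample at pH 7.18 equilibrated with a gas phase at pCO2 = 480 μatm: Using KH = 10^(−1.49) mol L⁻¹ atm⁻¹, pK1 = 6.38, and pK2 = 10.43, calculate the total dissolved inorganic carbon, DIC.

DIC = 0.114 mmol/L

[CO2*] = KH · pCO2 = 10^(−1.49) × 480×10^-6 = 1.553×10^-5 mol/L
α₀ = 1/(1 + K1/[H⁺] + K1K2/[H⁺]²) = 1/(1 + 10^+0.80 + 10^-2.45) = 0.1367
DIC = [CO2*]/α₀ = 1.553×10^-5 / 0.1367 = 0.114 mmol/L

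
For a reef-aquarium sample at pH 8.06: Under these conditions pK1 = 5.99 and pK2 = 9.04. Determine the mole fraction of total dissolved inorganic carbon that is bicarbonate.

α₁ = 1 / (1 + [H⁺]/K1 + K2/[H⁺]) = 1 / (1 + 10^-2.07 + 10^-0.98)
   = 1 / (1 + 0.0085114 + 0.10471) = 1/1.1132 = 0.8983

α₁ = 0.898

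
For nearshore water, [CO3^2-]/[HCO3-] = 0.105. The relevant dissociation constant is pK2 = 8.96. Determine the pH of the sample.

pH = 7.98

From K2 = [H⁺][CO3^2-]/[HCO3-]:  pH = pK2 + log₁₀([CO3^2-]/[HCO3-])
log₁₀(0.105) = -0.979
pH = 8.96 + (-0.979) = 7.98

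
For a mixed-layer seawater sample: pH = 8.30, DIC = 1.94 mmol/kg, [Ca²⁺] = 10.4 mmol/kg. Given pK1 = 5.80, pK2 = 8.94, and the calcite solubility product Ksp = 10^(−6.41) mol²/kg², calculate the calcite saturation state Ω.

Ω = 9.64

α₂ = 1 / (1 + [H⁺]/K2 + [H⁺]²/(K1K2)) = 1 / (1 + 10^+0.64 + 10^-1.86)
   = 1 / (1 + 4.3652 + 0.013804) = 1/5.3790 = 0.1859
[CO3²⁻] = α₂ × DIC = 0.1859 × 1.94 = 0.3607 mmol/kg
Ksp = 10^(−6.41) = 3.890×10^-7
Ω = [Ca²⁺][CO3²⁻]/Ksp = (10.4×10^-3)(3.607×10^-4) / 3.890×10^-7 = 9.64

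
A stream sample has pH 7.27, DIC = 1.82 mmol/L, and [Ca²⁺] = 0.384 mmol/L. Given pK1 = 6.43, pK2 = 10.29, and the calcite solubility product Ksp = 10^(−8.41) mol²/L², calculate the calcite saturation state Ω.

α₂ = 1 / (1 + [H⁺]/K2 + [H⁺]²/(K1K2)) = 1 / (1 + 10^+3.02 + 10^+2.18)
   = 1 / (1 + 1047.1 + 151.36) = 1/1199.5 = 0.0008337
[CO3²⁻] = α₂ × DIC = 0.0008337 × 1.82 = 0.001517 mmol/L = 1.517 μmol/L
Ksp = 10^(−8.41) = 3.890×10^-9
Ω = [Ca²⁺][CO3²⁻]/Ksp = (0.384×10^-3)(1.517×10^-6) / 3.890×10^-9 = 0.150

Ω = 0.150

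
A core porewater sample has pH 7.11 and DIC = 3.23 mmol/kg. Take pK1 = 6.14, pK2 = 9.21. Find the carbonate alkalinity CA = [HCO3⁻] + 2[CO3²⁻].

CA = [HCO3⁻] + 2[CO3²⁻] = (α₁ + 2α₂)·DIC
At pH 7.11: [H⁺]/K1 = 10^-0.97 = 0.10715, K2/[H⁺] = 10^-2.10 = 0.0079433
α₁ = 1/(1 + 0.10715 + 0.0079433) = 1/1.1151 = 0.8968; α₂ = α₁·K2/[H⁺] = 0.007123
α₁ + 2α₂ = 0.9110
CA = 0.9110 × 3.23 = 2.94 mmol/kg

CA = 2.94 mmol/kg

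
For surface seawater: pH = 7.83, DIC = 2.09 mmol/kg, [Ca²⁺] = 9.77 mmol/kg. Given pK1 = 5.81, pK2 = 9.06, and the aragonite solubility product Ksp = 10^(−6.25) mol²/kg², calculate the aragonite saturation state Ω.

Ω = 2.00

α₂ = 1 / (1 + [H⁺]/K2 + [H⁺]²/(K1K2)) = 1 / (1 + 10^+1.23 + 10^-0.79)
   = 1 / (1 + 16.982 + 0.16218) = 1/18.145 = 0.05511
[CO3²⁻] = α₂ × DIC = 0.05511 × 2.09 = 0.1152 mmol/kg
Ksp = 10^(−6.25) = 5.623×10^-7
Ω = [Ca²⁺][CO3²⁻]/Ksp = (9.77×10^-3)(1.152×10^-4) / 5.623×10^-7 = 2.00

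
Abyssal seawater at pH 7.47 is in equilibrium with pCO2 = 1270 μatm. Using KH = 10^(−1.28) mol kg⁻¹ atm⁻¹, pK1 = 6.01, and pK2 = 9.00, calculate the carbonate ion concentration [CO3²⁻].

[CO2*] = KH · pCO2 = 10^(−1.28) × 1270×10^-6 = 6.665×10^-5 mol/kg
α₀ = 1/(1 + K1/[H⁺] + K1K2/[H⁺]²) = 1/(1 + 10^+1.46 + 10^-0.07) = 0.03258
DIC = [CO2*]/α₀ = 6.665×10^-5 / 0.03258 = 2.046 mmol/kg
[CO3²⁻] = α₂·DIC; α₂ = 0.02773, so [CO3²⁻] = 0.02773 × 2.046 = 0.0567 mmol/kg

[CO3²⁻] = 0.0567 mmol/kg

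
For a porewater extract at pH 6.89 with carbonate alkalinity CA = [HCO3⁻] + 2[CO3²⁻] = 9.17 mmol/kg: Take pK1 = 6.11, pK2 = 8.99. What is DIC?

DIC = 10.6 mmol/kg

CA = [HCO3⁻] + 2[CO3²⁻] = (α₁ + 2α₂)·DIC
At pH 6.89: [H⁺]/K1 = 10^-0.78 = 0.16596, K2/[H⁺] = 10^-2.10 = 0.0079433
α₁ = 1/(1 + 0.16596 + 0.0079433) = 1/1.1739 = 0.8519; α₂ = α₁·K2/[H⁺] = 0.006767
α₁ + 2α₂ = 0.8654
DIC = CA / (α₁ + 2α₂) = 9.17 / 0.8654 = 10.6 mmol/kg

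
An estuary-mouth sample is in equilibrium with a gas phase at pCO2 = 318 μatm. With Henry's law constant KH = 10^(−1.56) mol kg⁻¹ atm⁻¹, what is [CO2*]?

KH = 10^(−1.56) = 2.754×10^-2 mol kg⁻¹ atm⁻¹
[CO2*] = KH · pCO2 = 2.754×10^-2 × 318×10^-6 atm = 8.76×10^-6 mol/kg

[CO2*] = 8.76 μmol/kg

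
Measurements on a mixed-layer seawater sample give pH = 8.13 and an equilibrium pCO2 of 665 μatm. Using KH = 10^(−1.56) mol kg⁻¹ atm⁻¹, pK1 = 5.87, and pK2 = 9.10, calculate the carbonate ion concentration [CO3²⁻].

[CO3²⁻] = 0.357 mmol/kg

[CO2*] = KH · pCO2 = 10^(−1.56) × 665×10^-6 = 1.832×10^-5 mol/kg
α₀ = 1/(1 + K1/[H⁺] + K1K2/[H⁺]²) = 1/(1 + 10^+2.26 + 10^+1.29) = 0.004939
DIC = [CO2*]/α₀ = 1.832×10^-5 / 0.004939 = 3.708 mmol/kg
[CO3²⁻] = α₂·DIC; α₂ = 0.09630, so [CO3²⁻] = 0.09630 × 3.708 = 0.357 mmol/kg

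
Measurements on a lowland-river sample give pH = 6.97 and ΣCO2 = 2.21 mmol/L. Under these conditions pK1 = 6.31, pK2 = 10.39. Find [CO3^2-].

[CO3²⁻] = 0.689 μmol/L

α₂ = 1 / (1 + [H⁺]/K2 + [H⁺]²/(K1K2)) = 1 / (1 + 10^+3.42 + 10^+2.76)
   = 1 / (1 + 2630.3 + 575.44) = 1/3206.7 = 0.0003118
[CO3²⁻] = α₂ × DIC = 0.0003118 × 2.21 = 0.000689 mmol/L = 0.689 μmol/L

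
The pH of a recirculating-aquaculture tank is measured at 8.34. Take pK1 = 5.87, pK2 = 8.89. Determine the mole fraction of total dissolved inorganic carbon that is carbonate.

α₂ = 0.219

α₂ = 1 / (1 + [H⁺]/K2 + [H⁺]²/(K1K2)) = 1 / (1 + 10^+0.55 + 10^-1.92)
   = 1 / (1 + 3.5481 + 0.012023) = 1/4.5602 = 0.2193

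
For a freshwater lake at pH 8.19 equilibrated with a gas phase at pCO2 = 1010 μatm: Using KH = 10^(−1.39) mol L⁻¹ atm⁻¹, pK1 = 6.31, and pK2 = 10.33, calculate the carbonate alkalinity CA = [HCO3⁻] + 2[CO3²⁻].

CA = 3.17 mmol/L

[CO2*] = KH · pCO2 = 10^(−1.39) × 1010×10^-6 = 4.115×10^-5 mol/L
α₀ = 1/(1 + K1/[H⁺] + K1K2/[H⁺]²) = 1/(1 + 10^+1.88 + 10^-0.26) = 0.01292
DIC = [CO2*]/α₀ = 4.115×10^-5 / 0.01292 = 3.185 mmol/L
CA = (α₁ + 2α₂)·DIC = (0.9800 + 2×0.007099) × 3.185 = 3.17 mmol/L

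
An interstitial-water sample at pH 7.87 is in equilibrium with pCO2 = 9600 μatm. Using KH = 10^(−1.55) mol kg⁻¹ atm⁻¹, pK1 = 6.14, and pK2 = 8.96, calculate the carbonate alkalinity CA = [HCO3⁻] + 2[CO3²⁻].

CA = 16.9 mmol/kg

[CO2*] = KH · pCO2 = 10^(−1.55) × 9600×10^-6 = 2.706×10^-4 mol/kg
α₀ = 1/(1 + K1/[H⁺] + K1K2/[H⁺]²) = 1/(1 + 10^+1.73 + 10^+0.64) = 0.01693
DIC = [CO2*]/α₀ = 2.706×10^-4 / 0.01693 = 15.98 mmol/kg
CA = (α₁ + 2α₂)·DIC = (0.9092 + 2×0.07390) × 15.98 = 16.9 mmol/kg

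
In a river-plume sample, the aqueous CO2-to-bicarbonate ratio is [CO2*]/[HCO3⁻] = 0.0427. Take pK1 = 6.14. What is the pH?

From K1 = [H⁺][HCO3⁻]/[CO2*]:  pH = pK1 − log₁₀([CO2*]/[HCO3⁻])
log₁₀(0.0427) = -1.370
pH = 6.14 − (-1.370) = 7.51

pH = 7.51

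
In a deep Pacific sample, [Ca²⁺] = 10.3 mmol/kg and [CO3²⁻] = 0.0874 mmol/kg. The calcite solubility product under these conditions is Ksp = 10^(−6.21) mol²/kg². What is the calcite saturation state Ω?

Ksp = 10^(−6.21) = 6.166×10^-7
Ω = [Ca²⁺][CO3²⁻]/Ksp = (10.3×10^-3)(0.0874×10^-3) / 6.166×10^-7 = 1.46

Ω = 1.46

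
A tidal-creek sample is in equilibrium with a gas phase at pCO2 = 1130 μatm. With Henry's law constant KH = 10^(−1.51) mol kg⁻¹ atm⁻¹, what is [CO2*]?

KH = 10^(−1.51) = 3.090×10^-2 mol kg⁻¹ atm⁻¹
[CO2*] = KH · pCO2 = 3.090×10^-2 × 1130×10^-6 atm = 3.49×10^-5 mol/kg

[CO2*] = 34.9 μmol/kg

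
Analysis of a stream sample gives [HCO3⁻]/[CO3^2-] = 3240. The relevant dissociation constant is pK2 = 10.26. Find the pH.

From K2 = [H⁺][CO3^2-]/[HCO3⁻]:  pH = pK2 − log₁₀([HCO3⁻]/[CO3^2-])
log₁₀(3240) = +3.511
pH = 10.26 − (+3.511) = 6.75

pH = 6.75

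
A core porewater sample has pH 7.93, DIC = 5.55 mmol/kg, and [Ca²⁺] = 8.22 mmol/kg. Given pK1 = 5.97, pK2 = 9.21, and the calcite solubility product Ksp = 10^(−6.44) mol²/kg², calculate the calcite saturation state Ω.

Ω = 6.20

α₂ = 1 / (1 + [H⁺]/K2 + [H⁺]²/(K1K2)) = 1 / (1 + 10^+1.28 + 10^-0.68)
   = 1 / (1 + 19.055 + 0.20893) = 1/20.264 = 0.04935
[CO3²⁻] = α₂ × DIC = 0.04935 × 5.55 = 0.2739 mmol/kg
Ksp = 10^(−6.44) = 3.631×10^-7
Ω = [Ca²⁺][CO3²⁻]/Ksp = (8.22×10^-3)(2.739×10^-4) / 3.631×10^-7 = 6.20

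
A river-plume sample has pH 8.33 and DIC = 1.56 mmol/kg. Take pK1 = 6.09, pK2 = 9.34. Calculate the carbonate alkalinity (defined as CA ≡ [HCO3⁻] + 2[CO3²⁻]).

CA = [HCO3⁻] + 2[CO3²⁻] = (α₁ + 2α₂)·DIC
At pH 8.33: [H⁺]/K1 = 10^-2.24 = 0.0057544, K2/[H⁺] = 10^-1.01 = 0.097724
α₁ = 1/(1 + 0.0057544 + 0.097724) = 1/1.1035 = 0.9062; α₂ = α₁·K2/[H⁺] = 0.08856
α₁ + 2α₂ = 1.0833
CA = 1.0833 × 1.56 = 1.69 mmol/kg

CA = 1.69 mmol/kg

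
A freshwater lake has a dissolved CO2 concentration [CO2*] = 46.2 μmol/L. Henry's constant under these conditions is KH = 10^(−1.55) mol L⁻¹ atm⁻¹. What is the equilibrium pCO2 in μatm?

pCO2 = 1640 μatm

KH = 10^(−1.55) = 2.818×10^-2 mol L⁻¹ atm⁻¹
pCO2 = [CO2*]/KH = 46.2×10^-6 / 2.818×10^-2 = 1.64×10^-3 atm = 1640 μatm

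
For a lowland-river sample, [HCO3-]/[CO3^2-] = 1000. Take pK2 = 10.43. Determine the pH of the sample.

pH = 7.43

From K2 = [H⁺][CO3^2-]/[HCO3-]:  pH = pK2 − log₁₀([HCO3-]/[CO3^2-])
log₁₀(1000) = +3.000
pH = 10.43 − (+3.000) = 7.43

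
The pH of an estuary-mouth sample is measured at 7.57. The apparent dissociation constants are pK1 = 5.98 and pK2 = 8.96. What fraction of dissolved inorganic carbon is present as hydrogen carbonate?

α₁ = 0.938

α₁ = 1 / (1 + [H⁺]/K1 + K2/[H⁺]) = 1 / (1 + 10^-1.59 + 10^-1.39)
   = 1 / (1 + 0.025704 + 0.040738) = 1/1.0664 = 0.9377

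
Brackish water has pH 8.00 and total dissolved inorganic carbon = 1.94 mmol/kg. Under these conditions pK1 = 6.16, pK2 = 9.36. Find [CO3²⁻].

α₂ = 1 / (1 + [H⁺]/K2 + [H⁺]²/(K1K2)) = 1 / (1 + 10^+1.36 + 10^-0.48)
   = 1 / (1 + 22.909 + 0.33113) = 1/24.240 = 0.04125
[CO3²⁻] = α₂ × DIC = 0.04125 × 1.94 = 0.0800 mmol/kg

[CO3²⁻] = 0.0800 mmol/kg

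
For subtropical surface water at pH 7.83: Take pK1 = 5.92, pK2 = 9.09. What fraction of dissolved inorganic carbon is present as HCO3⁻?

α₁ = 1 / (1 + [H⁺]/K1 + K2/[H⁺]) = 1 / (1 + 10^-1.91 + 10^-1.26)
   = 1 / (1 + 0.012303 + 0.054954) = 1/1.0673 = 0.9370

α₁ = 0.937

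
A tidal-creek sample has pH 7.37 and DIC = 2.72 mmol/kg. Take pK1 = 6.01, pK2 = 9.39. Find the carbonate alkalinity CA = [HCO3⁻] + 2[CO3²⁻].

CA = [HCO3⁻] + 2[CO3²⁻] = (α₁ + 2α₂)·DIC
At pH 7.37: [H⁺]/K1 = 10^-1.36 = 0.043652, K2/[H⁺] = 10^-2.02 = 0.0095499
α₁ = 1/(1 + 0.043652 + 0.0095499) = 1/1.0532 = 0.9495; α₂ = α₁·K2/[H⁺] = 0.009068
α₁ + 2α₂ = 0.9676
CA = 0.9676 × 2.72 = 2.63 mmol/kg

CA = 2.63 mmol/kg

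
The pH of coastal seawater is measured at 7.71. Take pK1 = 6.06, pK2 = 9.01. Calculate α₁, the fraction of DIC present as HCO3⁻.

α₁ = 0.932

α₁ = 1 / (1 + [H⁺]/K1 + K2/[H⁺]) = 1 / (1 + 10^-1.65 + 10^-1.30)
   = 1 / (1 + 0.022387 + 0.050119) = 1/1.0725 = 0.9324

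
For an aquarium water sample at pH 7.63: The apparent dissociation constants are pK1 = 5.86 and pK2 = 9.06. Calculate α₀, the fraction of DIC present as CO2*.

α₀ = 1 / (1 + K1/[H⁺] + K1K2/[H⁺]²) = 1 / (1 + 10^+1.77 + 10^+0.34)
   = 1 / (1 + 58.884 + 2.1878) = 1/62.072 = 0.01611

α₀ = 0.0161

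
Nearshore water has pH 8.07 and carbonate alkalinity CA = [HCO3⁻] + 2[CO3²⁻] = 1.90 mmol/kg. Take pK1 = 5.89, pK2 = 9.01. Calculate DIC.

CA = [HCO3⁻] + 2[CO3²⁻] = (α₁ + 2α₂)·DIC
At pH 8.07: [H⁺]/K1 = 10^-2.18 = 0.0066069, K2/[H⁺] = 10^-0.94 = 0.11482
α₁ = 1/(1 + 0.0066069 + 0.11482) = 1/1.1214 = 0.8917; α₂ = α₁·K2/[H⁺] = 0.1024
α₁ + 2α₂ = 1.0965
DIC = CA / (α₁ + 2α₂) = 1.90 / 1.0965 = 1.73 mmol/kg

DIC = 1.73 mmol/kg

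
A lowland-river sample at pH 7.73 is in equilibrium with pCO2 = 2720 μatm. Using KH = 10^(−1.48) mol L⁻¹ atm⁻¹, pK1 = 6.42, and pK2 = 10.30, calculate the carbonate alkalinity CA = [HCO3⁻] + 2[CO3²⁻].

CA = 1.85 mmol/L

[CO2*] = KH · pCO2 = 10^(−1.48) × 2720×10^-6 = 9.007×10^-5 mol/L
α₀ = 1/(1 + K1/[H⁺] + K1K2/[H⁺]²) = 1/(1 + 10^+1.31 + 10^-1.26) = 0.04657
DIC = [CO2*]/α₀ = 9.007×10^-5 / 0.04657 = 1.934 mmol/L
CA = (α₁ + 2α₂)·DIC = (0.9509 + 2×0.002559) × 1.934 = 1.85 mmol/L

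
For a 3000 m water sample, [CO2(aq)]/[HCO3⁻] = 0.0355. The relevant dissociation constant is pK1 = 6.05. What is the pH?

From K1 = [H⁺][HCO3⁻]/[CO2(aq)]:  pH = pK1 − log₁₀([CO2(aq)]/[HCO3⁻])
log₁₀(0.0355) = -1.450
pH = 6.05 − (-1.450) = 7.50

pH = 7.50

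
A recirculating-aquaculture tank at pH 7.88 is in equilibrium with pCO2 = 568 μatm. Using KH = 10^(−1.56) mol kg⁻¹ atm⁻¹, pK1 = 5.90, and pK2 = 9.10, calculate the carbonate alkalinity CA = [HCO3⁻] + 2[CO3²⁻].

[CO2*] = KH · pCO2 = 10^(−1.56) × 568×10^-6 = 1.564×10^-5 mol/kg
α₀ = 1/(1 + K1/[H⁺] + K1K2/[H⁺]²) = 1/(1 + 10^+1.98 + 10^+0.76) = 0.009780
DIC = [CO2*]/α₀ = 1.564×10^-5 / 0.009780 = 1.600 mmol/kg
CA = (α₁ + 2α₂)·DIC = (0.9339 + 2×0.05628) × 1.600 = 1.67 mmol/kg

CA = 1.67 mmol/kg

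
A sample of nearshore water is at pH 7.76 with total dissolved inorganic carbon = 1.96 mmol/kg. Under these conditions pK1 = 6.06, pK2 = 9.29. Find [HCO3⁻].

α₁ = 1 / (1 + [H⁺]/K1 + K2/[H⁺]) = 1 / (1 + 10^-1.70 + 10^-1.53)
   = 1 / (1 + 0.019953 + 0.029512) = 1/1.0495 = 0.9529
[HCO3⁻] = α₁ × DIC = 0.9529 × 1.96 = 1.87 mmol/kg

[HCO3⁻] = 1.87 mmol/kg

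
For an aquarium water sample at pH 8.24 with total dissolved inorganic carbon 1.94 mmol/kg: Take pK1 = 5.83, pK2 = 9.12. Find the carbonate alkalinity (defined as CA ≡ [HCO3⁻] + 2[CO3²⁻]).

CA = 2.16 mmol/kg

CA = [HCO3⁻] + 2[CO3²⁻] = (α₁ + 2α₂)·DIC
At pH 8.24: [H⁺]/K1 = 10^-2.41 = 0.0038905, K2/[H⁺] = 10^-0.88 = 0.13183
α₁ = 1/(1 + 0.0038905 + 0.13183) = 1/1.1357 = 0.8805; α₂ = α₁·K2/[H⁺] = 0.1161
α₁ + 2α₂ = 1.1126
CA = 1.1126 × 1.94 = 2.16 mmol/kg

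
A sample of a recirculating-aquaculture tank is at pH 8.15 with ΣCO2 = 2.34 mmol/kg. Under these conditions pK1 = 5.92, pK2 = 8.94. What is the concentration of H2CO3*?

[CO2*] = 11.8 μmol/kg

α₀ = 1 / (1 + K1/[H⁺] + K1K2/[H⁺]²) = 1 / (1 + 10^+2.23 + 10^+1.44)
   = 1 / (1 + 169.82 + 27.542) = 1/198.37 = 0.005041
[CO2*] = α₀ × DIC = 0.005041 × 2.34 = 0.0118 mmol/kg = 11.8 μmol/kg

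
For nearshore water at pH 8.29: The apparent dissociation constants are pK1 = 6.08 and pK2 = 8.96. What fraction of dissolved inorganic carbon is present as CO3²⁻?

α₂ = 0.175

α₂ = 1 / (1 + [H⁺]/K2 + [H⁺]²/(K1K2)) = 1 / (1 + 10^+0.67 + 10^-1.54)
   = 1 / (1 + 4.6774 + 0.028840) = 1/5.7062 = 0.1752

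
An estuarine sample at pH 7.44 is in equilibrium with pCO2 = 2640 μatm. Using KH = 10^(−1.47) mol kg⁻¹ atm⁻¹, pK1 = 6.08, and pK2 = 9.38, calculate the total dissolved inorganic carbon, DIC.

DIC = 2.16 mmol/kg

[CO2*] = KH · pCO2 = 10^(−1.47) × 2640×10^-6 = 8.945×10^-5 mol/kg
α₀ = 1/(1 + K1/[H⁺] + K1K2/[H⁺]²) = 1/(1 + 10^+1.36 + 10^-0.58) = 0.04137
DIC = [CO2*]/α₀ = 8.945×10^-5 / 0.04137 = 2.16 mmol/kg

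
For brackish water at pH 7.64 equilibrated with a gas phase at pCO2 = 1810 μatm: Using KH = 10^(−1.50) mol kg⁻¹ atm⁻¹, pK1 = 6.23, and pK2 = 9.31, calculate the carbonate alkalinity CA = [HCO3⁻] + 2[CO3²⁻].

CA = 1.53 mmol/kg

[CO2*] = KH · pCO2 = 10^(−1.50) × 1810×10^-6 = 5.724×10^-5 mol/kg
α₀ = 1/(1 + K1/[H⁺] + K1K2/[H⁺]²) = 1/(1 + 10^+1.41 + 10^-0.26) = 0.03669
DIC = [CO2*]/α₀ = 5.724×10^-5 / 0.03669 = 1.560 mmol/kg
CA = (α₁ + 2α₂)·DIC = (0.9431 + 2×0.02016) × 1.560 = 1.53 mmol/kg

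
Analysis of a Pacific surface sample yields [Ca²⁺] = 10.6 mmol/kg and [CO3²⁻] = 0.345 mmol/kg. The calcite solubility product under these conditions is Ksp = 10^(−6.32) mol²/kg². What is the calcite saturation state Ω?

Ω = 7.64

Ksp = 10^(−6.32) = 4.786×10^-7
Ω = [Ca²⁺][CO3²⁻]/Ksp = (10.6×10^-3)(0.345×10^-3) / 4.786×10^-7 = 7.64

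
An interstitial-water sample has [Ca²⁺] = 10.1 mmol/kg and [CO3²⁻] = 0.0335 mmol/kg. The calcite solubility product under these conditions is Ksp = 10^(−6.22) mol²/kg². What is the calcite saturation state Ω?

Ω = 0.562

Ksp = 10^(−6.22) = 6.026×10^-7
Ω = [Ca²⁺][CO3²⁻]/Ksp = (10.1×10^-3)(0.0335×10^-3) / 6.026×10^-7 = 0.562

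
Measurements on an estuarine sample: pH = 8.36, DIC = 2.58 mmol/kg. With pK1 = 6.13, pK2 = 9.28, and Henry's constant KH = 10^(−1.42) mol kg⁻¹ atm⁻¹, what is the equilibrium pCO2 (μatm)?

pCO2 = 355 μatm

α₀ = 1 / (1 + K1/[H⁺] + K1K2/[H⁺]²) = 1 / (1 + 10^+2.23 + 10^+1.31)
   = 1 / (1 + 169.82 + 20.417) = 1/191.24 = 0.005229
[CO2*] = α₀ × DIC = 0.005229 × 2.58 = 0.01349 mmol/kg = 13.49 μmol/kg
pCO2 = [CO2*]/KH = 1.349×10^-5 / 3.802×10^-2 = 355 μatm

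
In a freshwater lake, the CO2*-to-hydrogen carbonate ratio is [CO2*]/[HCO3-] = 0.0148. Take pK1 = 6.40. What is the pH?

pH = 8.23

From K1 = [H⁺][HCO3-]/[CO2*]:  pH = pK1 − log₁₀([CO2*]/[HCO3-])
log₁₀(0.0148) = -1.830
pH = 6.40 − (-1.830) = 8.23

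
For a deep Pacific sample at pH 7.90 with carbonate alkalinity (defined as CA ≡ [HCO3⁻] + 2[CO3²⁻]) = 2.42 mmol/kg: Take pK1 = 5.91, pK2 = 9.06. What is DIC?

CA = [HCO3⁻] + 2[CO3²⁻] = (α₁ + 2α₂)·DIC
At pH 7.90: [H⁺]/K1 = 10^-1.99 = 0.010233, K2/[H⁺] = 10^-1.16 = 0.069183
α₁ = 1/(1 + 0.010233 + 0.069183) = 1/1.0794 = 0.9264; α₂ = α₁·K2/[H⁺] = 0.06409
α₁ + 2α₂ = 1.0546
DIC = CA / (α₁ + 2α₂) = 2.42 / 1.0546 = 2.29 mmol/kg

DIC = 2.29 mmol/kg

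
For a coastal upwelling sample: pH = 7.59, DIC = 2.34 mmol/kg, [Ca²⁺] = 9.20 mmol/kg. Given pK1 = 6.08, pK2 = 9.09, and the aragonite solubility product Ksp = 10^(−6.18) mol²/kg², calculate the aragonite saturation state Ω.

α₂ = 1 / (1 + [H⁺]/K2 + [H⁺]²/(K1K2)) = 1 / (1 + 10^+1.50 + 10^-0.01)
   = 1 / (1 + 31.623 + 0.97724) = 1/33.600 = 0.02976
[CO3²⁻] = α₂ × DIC = 0.02976 × 2.34 = 0.06964 mmol/kg
Ksp = 10^(−6.18) = 6.607×10^-7
Ω = [Ca²⁺][CO3²⁻]/Ksp = (9.20×10^-3)(6.964×10^-5) / 6.607×10^-7 = 0.970

Ω = 0.970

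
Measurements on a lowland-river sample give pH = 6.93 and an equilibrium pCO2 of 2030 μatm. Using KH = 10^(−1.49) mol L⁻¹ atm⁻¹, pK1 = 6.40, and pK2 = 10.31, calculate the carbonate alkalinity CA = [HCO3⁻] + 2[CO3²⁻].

[CO2*] = KH · pCO2 = 10^(−1.49) × 2030×10^-6 = 6.569×10^-5 mol/L
α₀ = 1/(1 + K1/[H⁺] + K1K2/[H⁺]²) = 1/(1 + 10^+0.53 + 10^-2.85) = 0.2278
DIC = [CO2*]/α₀ = 6.569×10^-5 / 0.2278 = 0.2884 mmol/L
CA = (α₁ + 2α₂)·DIC = (0.7719 + 2×0.0003218) × 0.2884 = 0.223 mmol/L

CA = 0.223 mmol/L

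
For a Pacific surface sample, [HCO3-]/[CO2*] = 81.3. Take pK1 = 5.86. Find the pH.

From K1 = [H⁺][HCO3-]/[CO2*]:  pH = pK1 + log₁₀([HCO3-]/[CO2*])
log₁₀(81.3) = +1.910
pH = 5.86 + (+1.910) = 7.77

pH = 7.77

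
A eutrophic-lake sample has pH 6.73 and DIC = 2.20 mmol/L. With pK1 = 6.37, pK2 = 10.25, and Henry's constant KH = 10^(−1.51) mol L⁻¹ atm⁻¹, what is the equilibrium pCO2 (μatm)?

pCO2 = 2.16×10^4 μatm

α₀ = 1 / (1 + K1/[H⁺] + K1K2/[H⁺]²) = 1 / (1 + 10^+0.36 + 10^-3.16)
   = 1 / (1 + 2.2909 + 0.00069183) = 1/3.2916 = 0.3038
[CO2*] = α₀ × DIC = 0.3038 × 2.20 = 0.6684 mmol/L
pCO2 = [CO2*]/KH = 6.684×10^-4 / 3.090×10^-2 = 2.16×10^4 μatm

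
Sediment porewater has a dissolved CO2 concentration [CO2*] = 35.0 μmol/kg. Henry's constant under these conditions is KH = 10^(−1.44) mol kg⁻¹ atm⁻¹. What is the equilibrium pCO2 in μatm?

pCO2 = 964 μatm

KH = 10^(−1.44) = 3.631×10^-2 mol kg⁻¹ atm⁻¹
pCO2 = [CO2*]/KH = 35.0×10^-6 / 3.631×10^-2 = 9.64×10^-4 atm = 964 μatm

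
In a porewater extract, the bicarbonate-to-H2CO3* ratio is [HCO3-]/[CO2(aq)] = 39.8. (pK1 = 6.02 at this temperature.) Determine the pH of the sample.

pH = 7.62

From K1 = [H⁺][HCO3-]/[CO2(aq)]:  pH = pK1 + log₁₀([HCO3-]/[CO2(aq)])
log₁₀(39.8) = +1.600
pH = 6.02 + (+1.600) = 7.62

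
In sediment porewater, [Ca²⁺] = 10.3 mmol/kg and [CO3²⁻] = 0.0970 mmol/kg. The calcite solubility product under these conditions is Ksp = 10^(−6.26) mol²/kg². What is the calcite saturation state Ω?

Ω = 1.82

Ksp = 10^(−6.26) = 5.495×10^-7
Ω = [Ca²⁺][CO3²⁻]/Ksp = (10.3×10^-3)(0.0970×10^-3) / 5.495×10^-7 = 1.82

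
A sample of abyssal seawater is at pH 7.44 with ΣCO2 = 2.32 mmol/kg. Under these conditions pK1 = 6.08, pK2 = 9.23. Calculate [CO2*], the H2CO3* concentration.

[CO2*] = 0.0956 mmol/kg

α₀ = 1 / (1 + K1/[H⁺] + K1K2/[H⁺]²) = 1 / (1 + 10^+1.36 + 10^-0.43)
   = 1 / (1 + 22.909 + 0.37154) = 1/24.280 = 0.04119
[CO2*] = α₀ × DIC = 0.04119 × 2.32 = 0.0956 mmol/kg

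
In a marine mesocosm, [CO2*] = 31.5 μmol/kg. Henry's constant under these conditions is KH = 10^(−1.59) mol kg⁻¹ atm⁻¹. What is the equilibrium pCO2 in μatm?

KH = 10^(−1.59) = 2.570×10^-2 mol kg⁻¹ atm⁻¹
pCO2 = [CO2*]/KH = 31.5×10^-6 / 2.570×10^-2 = 1.23×10^-3 atm = 1230 μatm

pCO2 = 1230 μatm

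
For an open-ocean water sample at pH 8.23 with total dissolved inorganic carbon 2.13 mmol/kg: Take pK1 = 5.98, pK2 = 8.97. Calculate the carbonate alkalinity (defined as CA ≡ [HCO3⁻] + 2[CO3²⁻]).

CA = [HCO3⁻] + 2[CO3²⁻] = (α₁ + 2α₂)·DIC
At pH 8.23: [H⁺]/K1 = 10^-2.25 = 0.0056234, K2/[H⁺] = 10^-0.74 = 0.18197
α₁ = 1/(1 + 0.0056234 + 0.18197) = 1/1.1876 = 0.8420; α₂ = α₁·K2/[H⁺] = 0.1532
α₁ + 2α₂ = 1.1485
CA = 1.1485 × 2.13 = 2.45 mmol/kg

CA = 2.45 mmol/kg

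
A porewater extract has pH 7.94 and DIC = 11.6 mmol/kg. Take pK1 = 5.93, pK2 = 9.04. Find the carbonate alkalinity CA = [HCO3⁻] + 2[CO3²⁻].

CA = 12.3 mmol/kg

CA = [HCO3⁻] + 2[CO3²⁻] = (α₁ + 2α₂)·DIC
At pH 7.94: [H⁺]/K1 = 10^-2.01 = 0.0097724, K2/[H⁺] = 10^-1.10 = 0.079433
α₁ = 1/(1 + 0.0097724 + 0.079433) = 1/1.0892 = 0.9181; α₂ = α₁·K2/[H⁺] = 0.07293
α₁ + 2α₂ = 1.0640
CA = 1.0640 × 11.6 = 12.3 mmol/kg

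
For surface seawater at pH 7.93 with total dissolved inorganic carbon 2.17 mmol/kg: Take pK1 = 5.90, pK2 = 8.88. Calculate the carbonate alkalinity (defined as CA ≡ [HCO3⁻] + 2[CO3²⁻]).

CA = 2.37 mmol/kg

CA = [HCO3⁻] + 2[CO3²⁻] = (α₁ + 2α₂)·DIC
At pH 7.93: [H⁺]/K1 = 10^-2.03 = 0.0093325, K2/[H⁺] = 10^-0.95 = 0.11220
α₁ = 1/(1 + 0.0093325 + 0.11220) = 1/1.1215 = 0.8916; α₂ = α₁·K2/[H⁺] = 0.1000
α₁ + 2α₂ = 1.0917
CA = 1.0917 × 2.17 = 2.37 mmol/kg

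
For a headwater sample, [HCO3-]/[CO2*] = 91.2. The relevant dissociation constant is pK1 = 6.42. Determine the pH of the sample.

pH = 8.38

From K1 = [H⁺][HCO3-]/[CO2*]:  pH = pK1 + log₁₀([HCO3-]/[CO2*])
log₁₀(91.2) = +1.960
pH = 6.42 + (+1.960) = 8.38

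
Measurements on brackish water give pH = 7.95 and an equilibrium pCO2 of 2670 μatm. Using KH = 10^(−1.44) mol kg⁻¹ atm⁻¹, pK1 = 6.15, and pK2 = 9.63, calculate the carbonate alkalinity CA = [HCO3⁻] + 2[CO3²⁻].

[CO2*] = KH · pCO2 = 10^(−1.44) × 2670×10^-6 = 9.694×10^-5 mol/kg
α₀ = 1/(1 + K1/[H⁺] + K1K2/[H⁺]²) = 1/(1 + 10^+1.80 + 10^+0.12) = 0.01529
DIC = [CO2*]/α₀ = 9.694×10^-5 / 0.01529 = 6.341 mmol/kg
CA = (α₁ + 2α₂)·DIC = (0.9646 + 2×0.02015) × 6.341 = 6.37 mmol/kg

CA = 6.37 mmol/kg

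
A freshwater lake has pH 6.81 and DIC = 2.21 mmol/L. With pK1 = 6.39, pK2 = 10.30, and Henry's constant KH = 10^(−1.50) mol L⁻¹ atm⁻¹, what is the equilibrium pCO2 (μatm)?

pCO2 = 1.92×10^4 μatm

α₀ = 1 / (1 + K1/[H⁺] + K1K2/[H⁺]²) = 1 / (1 + 10^+0.42 + 10^-3.07)
   = 1 / (1 + 2.6303 + 0.00085114) = 1/3.6311 = 0.2754
[CO2*] = α₀ × DIC = 0.2754 × 2.21 = 0.6086 mmol/L
pCO2 = [CO2*]/KH = 6.086×10^-4 / 3.162×10^-2 = 1.92×10^4 μatm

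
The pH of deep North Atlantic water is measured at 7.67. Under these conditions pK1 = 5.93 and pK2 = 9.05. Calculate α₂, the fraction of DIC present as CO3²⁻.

α₂ = 0.0393

α₂ = 1 / (1 + [H⁺]/K2 + [H⁺]²/(K1K2)) = 1 / (1 + 10^+1.38 + 10^-0.36)
   = 1 / (1 + 23.988 + 0.43652) = 1/25.425 = 0.03933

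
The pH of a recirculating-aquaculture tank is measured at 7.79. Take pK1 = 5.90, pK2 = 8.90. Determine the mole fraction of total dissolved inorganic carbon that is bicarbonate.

α₁ = 1 / (1 + [H⁺]/K1 + K2/[H⁺]) = 1 / (1 + 10^-1.89 + 10^-1.11)
   = 1 / (1 + 0.012882 + 0.077625) = 1/1.0905 = 0.9170

α₁ = 0.917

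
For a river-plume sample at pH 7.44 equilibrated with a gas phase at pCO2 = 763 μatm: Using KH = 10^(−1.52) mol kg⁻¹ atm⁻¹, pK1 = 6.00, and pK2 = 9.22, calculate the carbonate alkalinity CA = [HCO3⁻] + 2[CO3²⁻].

[CO2*] = KH · pCO2 = 10^(−1.52) × 763×10^-6 = 2.304×10^-5 mol/kg
α₀ = 1/(1 + K1/[H⁺] + K1K2/[H⁺]²) = 1/(1 + 10^+1.44 + 10^-0.34) = 0.03448
DIC = [CO2*]/α₀ = 2.304×10^-5 / 0.03448 = 0.6682 mmol/kg
CA = (α₁ + 2α₂)·DIC = (0.9498 + 2×0.01576) × 0.6682 = 0.656 mmol/kg

CA = 0.656 mmol/kg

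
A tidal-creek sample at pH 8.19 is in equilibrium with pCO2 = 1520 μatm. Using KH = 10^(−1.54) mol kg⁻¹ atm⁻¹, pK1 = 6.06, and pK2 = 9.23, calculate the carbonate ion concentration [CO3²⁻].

[CO3²⁻] = 0.539 mmol/kg

[CO2*] = KH · pCO2 = 10^(−1.54) × 1520×10^-6 = 4.384×10^-5 mol/kg
α₀ = 1/(1 + K1/[H⁺] + K1K2/[H⁺]²) = 1/(1 + 10^+2.13 + 10^+1.09) = 0.006748
DIC = [CO2*]/α₀ = 4.384×10^-5 / 0.006748 = 6.497 mmol/kg
[CO3²⁻] = α₂·DIC; α₂ = 0.08301, so [CO3²⁻] = 0.08301 × 6.497 = 0.539 mmol/kg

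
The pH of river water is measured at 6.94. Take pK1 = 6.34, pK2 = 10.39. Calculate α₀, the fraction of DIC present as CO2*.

α₀ = 0.201

α₀ = 1 / (1 + K1/[H⁺] + K1K2/[H⁺]²) = 1 / (1 + 10^+0.60 + 10^-2.85)
   = 1 / (1 + 3.9811 + 0.0014125) = 1/4.9825 = 0.2007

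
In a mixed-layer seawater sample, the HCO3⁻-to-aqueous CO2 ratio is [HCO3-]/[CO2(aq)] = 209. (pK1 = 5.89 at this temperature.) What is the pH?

From K1 = [H⁺][HCO3-]/[CO2(aq)]:  pH = pK1 + log₁₀([HCO3-]/[CO2(aq)])
log₁₀(209) = +2.320
pH = 5.89 + (+2.320) = 8.21

pH = 8.21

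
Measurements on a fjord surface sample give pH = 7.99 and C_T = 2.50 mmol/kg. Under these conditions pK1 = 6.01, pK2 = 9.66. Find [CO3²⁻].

α₂ = 1 / (1 + [H⁺]/K2 + [H⁺]²/(K1K2)) = 1 / (1 + 10^+1.67 + 10^-0.31)
   = 1 / (1 + 46.774 + 0.48978) = 1/48.263 = 0.02072
[CO3²⁻] = α₂ × DIC = 0.02072 × 2.50 = 0.0518 mmol/kg

[CO3²⁻] = 0.0518 mmol/kg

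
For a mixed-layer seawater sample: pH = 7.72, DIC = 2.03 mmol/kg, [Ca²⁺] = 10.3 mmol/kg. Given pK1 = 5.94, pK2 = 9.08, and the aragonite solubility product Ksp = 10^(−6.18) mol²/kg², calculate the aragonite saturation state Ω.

Ω = 1.30

α₂ = 1 / (1 + [H⁺]/K2 + [H⁺]²/(K1K2)) = 1 / (1 + 10^+1.36 + 10^-0.42)
   = 1 / (1 + 22.909 + 0.38019) = 1/24.289 = 0.04117
[CO3²⁻] = α₂ × DIC = 0.04117 × 2.03 = 0.08358 mmol/kg
Ksp = 10^(−6.18) = 6.607×10^-7
Ω = [Ca²⁺][CO3²⁻]/Ksp = (10.3×10^-3)(8.358×10^-5) / 6.607×10^-7 = 1.30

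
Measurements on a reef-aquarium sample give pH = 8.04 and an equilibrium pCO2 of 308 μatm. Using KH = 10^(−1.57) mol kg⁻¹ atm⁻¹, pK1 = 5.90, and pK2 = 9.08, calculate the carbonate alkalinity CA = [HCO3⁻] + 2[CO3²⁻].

[CO2*] = KH · pCO2 = 10^(−1.57) × 308×10^-6 = 8.290×10^-6 mol/kg
α₀ = 1/(1 + K1/[H⁺] + K1K2/[H⁺]²) = 1/(1 + 10^+2.14 + 10^+1.10) = 0.006595
DIC = [CO2*]/α₀ = 8.290×10^-6 / 0.006595 = 1.257 mmol/kg
CA = (α₁ + 2α₂)·DIC = (0.9104 + 2×0.08303) × 1.257 = 1.35 mmol/kg

CA = 1.35 mmol/kg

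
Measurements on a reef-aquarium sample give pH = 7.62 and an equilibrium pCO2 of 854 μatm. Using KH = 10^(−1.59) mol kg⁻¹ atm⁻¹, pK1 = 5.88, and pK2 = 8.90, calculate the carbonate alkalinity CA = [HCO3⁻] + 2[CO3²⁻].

[CO2*] = KH · pCO2 = 10^(−1.59) × 854×10^-6 = 2.195×10^-5 mol/kg
α₀ = 1/(1 + K1/[H⁺] + K1K2/[H⁺]²) = 1/(1 + 10^+1.74 + 10^+0.46) = 0.01700
DIC = [CO2*]/α₀ = 2.195×10^-5 / 0.01700 = 1.292 mmol/kg
CA = (α₁ + 2α₂)·DIC = (0.9340 + 2×0.04902) × 1.292 = 1.33 mmol/kg

CA = 1.33 mmol/kg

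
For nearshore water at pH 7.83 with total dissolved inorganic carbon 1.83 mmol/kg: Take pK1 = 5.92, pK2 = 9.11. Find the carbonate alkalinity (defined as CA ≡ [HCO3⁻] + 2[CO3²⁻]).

CA = [HCO3⁻] + 2[CO3²⁻] = (α₁ + 2α₂)·DIC
At pH 7.83: [H⁺]/K1 = 10^-1.91 = 0.012303, K2/[H⁺] = 10^-1.28 = 0.052481
α₁ = 1/(1 + 0.012303 + 0.052481) = 1/1.0648 = 0.9392; α₂ = α₁·K2/[H⁺] = 0.04929
α₁ + 2α₂ = 1.0377
CA = 1.0377 × 1.83 = 1.90 mmol/kg

CA = 1.90 mmol/kg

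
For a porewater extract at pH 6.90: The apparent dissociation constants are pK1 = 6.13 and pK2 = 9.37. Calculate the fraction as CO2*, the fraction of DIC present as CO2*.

α₀ = 1 / (1 + K1/[H⁺] + K1K2/[H⁺]²) = 1 / (1 + 10^+0.77 + 10^-1.70)
   = 1 / (1 + 5.8884 + 0.019953) = 1/6.9084 = 0.1448

α₀ = 0.145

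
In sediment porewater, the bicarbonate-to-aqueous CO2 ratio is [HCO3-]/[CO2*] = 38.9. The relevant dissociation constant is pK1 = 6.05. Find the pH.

pH = 7.64

From K1 = [H⁺][HCO3-]/[CO2*]:  pH = pK1 + log₁₀([HCO3-]/[CO2*])
log₁₀(38.9) = +1.590
pH = 6.05 + (+1.590) = 7.64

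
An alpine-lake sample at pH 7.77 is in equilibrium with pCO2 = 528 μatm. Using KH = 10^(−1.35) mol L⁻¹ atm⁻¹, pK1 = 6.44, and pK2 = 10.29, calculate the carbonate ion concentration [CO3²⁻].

[CO2*] = KH · pCO2 = 10^(−1.35) × 528×10^-6 = 2.358×10^-5 mol/L
α₀ = 1/(1 + K1/[H⁺] + K1K2/[H⁺]²) = 1/(1 + 10^+1.33 + 10^-1.19) = 0.04455
DIC = [CO2*]/α₀ = 2.358×10^-5 / 0.04455 = 0.5293 mmol/L
[CO3²⁻] = α₂·DIC; α₂ = 0.002877, so [CO3²⁻] = 0.002877 × 0.5293 = 0.00152 mmol/L = 1.52 μmol/L

[CO3²⁻] = 1.52 μmol/L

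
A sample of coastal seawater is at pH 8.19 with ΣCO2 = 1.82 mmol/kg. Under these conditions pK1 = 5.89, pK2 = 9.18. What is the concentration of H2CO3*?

α₀ = 1 / (1 + K1/[H⁺] + K1K2/[H⁺]²) = 1 / (1 + 10^+2.30 + 10^+1.31)
   = 1 / (1 + 199.53 + 20.417) = 1/220.94 = 0.004526
[CO2*] = α₀ × DIC = 0.004526 × 1.82 = 0.00824 mmol/kg = 8.24 μmol/kg

[CO2*] = 8.24 μmol/kg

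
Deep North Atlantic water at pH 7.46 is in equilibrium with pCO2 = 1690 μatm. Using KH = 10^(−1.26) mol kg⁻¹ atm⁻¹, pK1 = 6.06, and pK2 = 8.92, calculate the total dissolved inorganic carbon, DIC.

DIC = 2.51 mmol/kg

[CO2*] = KH · pCO2 = 10^(−1.26) × 1690×10^-6 = 9.287×10^-5 mol/kg
α₀ = 1/(1 + K1/[H⁺] + K1K2/[H⁺]²) = 1/(1 + 10^+1.40 + 10^-0.06) = 0.03705
DIC = [CO2*]/α₀ = 9.287×10^-5 / 0.03705 = 2.51 mmol/kg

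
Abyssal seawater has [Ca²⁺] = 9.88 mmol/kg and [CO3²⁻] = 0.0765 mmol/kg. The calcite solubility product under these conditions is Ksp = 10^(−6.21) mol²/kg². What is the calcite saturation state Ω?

Ω = 1.23

Ksp = 10^(−6.21) = 6.166×10^-7
Ω = [Ca²⁺][CO3²⁻]/Ksp = (9.88×10^-3)(0.0765×10^-3) / 6.166×10^-7 = 1.23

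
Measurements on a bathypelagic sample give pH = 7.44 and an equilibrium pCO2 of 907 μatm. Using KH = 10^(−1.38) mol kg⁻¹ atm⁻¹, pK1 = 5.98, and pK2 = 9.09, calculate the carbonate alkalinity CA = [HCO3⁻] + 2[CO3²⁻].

CA = 1.14 mmol/kg

[CO2*] = KH · pCO2 = 10^(−1.38) × 907×10^-6 = 3.781×10^-5 mol/kg
α₀ = 1/(1 + K1/[H⁺] + K1K2/[H⁺]²) = 1/(1 + 10^+1.46 + 10^-0.19) = 0.03280
DIC = [CO2*]/α₀ = 3.781×10^-5 / 0.03280 = 1.153 mmol/kg
CA = (α₁ + 2α₂)·DIC = (0.9460 + 2×0.02118) × 1.153 = 1.14 mmol/kg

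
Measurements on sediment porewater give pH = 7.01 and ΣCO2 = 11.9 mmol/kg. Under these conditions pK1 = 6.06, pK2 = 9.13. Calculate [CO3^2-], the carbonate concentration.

α₂ = 1 / (1 + [H⁺]/K2 + [H⁺]²/(K1K2)) = 1 / (1 + 10^+2.12 + 10^+1.17)
   = 1 / (1 + 131.83 + 14.791) = 1/147.62 = 0.006774
[CO3²⁻] = α₂ × DIC = 0.006774 × 11.9 = 0.0806 mmol/kg

[CO3²⁻] = 0.0806 mmol/kg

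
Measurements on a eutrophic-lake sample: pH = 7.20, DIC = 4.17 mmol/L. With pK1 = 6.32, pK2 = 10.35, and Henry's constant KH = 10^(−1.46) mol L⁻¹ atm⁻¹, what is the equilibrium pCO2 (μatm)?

α₀ = 1 / (1 + K1/[H⁺] + K1K2/[H⁺]²) = 1 / (1 + 10^+0.88 + 10^-2.27)
   = 1 / (1 + 7.5858 + 0.0053703) = 1/8.5911 = 0.1164
[CO2*] = α₀ × DIC = 0.1164 × 4.17 = 0.4854 mmol/L
pCO2 = [CO2*]/KH = 4.854×10^-4 / 3.467×10^-2 = 1.40×10^4 μatm

pCO2 = 1.40×10^4 μatm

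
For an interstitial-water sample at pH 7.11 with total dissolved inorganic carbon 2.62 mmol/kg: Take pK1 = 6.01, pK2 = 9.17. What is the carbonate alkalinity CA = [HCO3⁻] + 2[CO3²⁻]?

CA = [HCO3⁻] + 2[CO3²⁻] = (α₁ + 2α₂)·DIC
At pH 7.11: [H⁺]/K1 = 10^-1.10 = 0.079433, K2/[H⁺] = 10^-2.06 = 0.0087096
α₁ = 1/(1 + 0.079433 + 0.0087096) = 1/1.0881 = 0.9190; α₂ = α₁·K2/[H⁺] = 0.008004
α₁ + 2α₂ = 0.9350
CA = 0.9350 × 2.62 = 2.45 mmol/kg

CA = 2.45 mmol/kg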